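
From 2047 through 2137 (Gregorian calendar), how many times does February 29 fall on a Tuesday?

3

Leap years in 2047–2137: 22 of them.
Feb 29 weekday advances by 5 (mod 7) from one leap year to the next four years later (or differs when a century non-leap intervenes).
Leap-day weekdays: 2048:Sat 2052:Thu 2056:Tue✓ 2060:Sun 2064:Fri 2068:Wed 2072:Mon 2076:Sat 2080:Thu 2084:Tue✓ 2088:Sun 2092:Fri 2096:Wed 2104:Fri 2108:Wed 2112:Mon 2116:Sat 2120:Thu 2124:Tue✓ 2128:Sun 2132:Fri 2136:Wed
Tuesday: 2056, 2084, 2124 → 3.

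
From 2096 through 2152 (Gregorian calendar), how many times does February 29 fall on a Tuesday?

Leap years in 2096–2152: 14 of them.
Feb 29 weekday advances by 5 (mod 7) from one leap year to the next four years later (or differs when a century non-leap intervenes).
Leap-day weekdays: 2096:Wed 2104:Fri 2108:Wed 2112:Mon 2116:Sat 2120:Thu 2124:Tue✓ 2128:Sun 2132:Fri 2136:Wed 2140:Mon 2144:Sat 2148:Thu 2152:Tue✓
Tuesday: 2124, 2152 → 2.

2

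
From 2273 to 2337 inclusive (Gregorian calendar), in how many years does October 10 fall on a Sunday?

Track October 10's weekday year by year (advancing +1, or +2 across a Feb 29):
  2273: Fri  2274: Sat (+1)  2275: Sun (+1) ✓  2276: Tue (+2)  2277: Wed (+1)
  2278: Thu (+1)  2279: Fri (+1)  2280: Sun (+2) ✓  2281: Mon (+1)  2282: Tue (+1)
  2283: Wed (+1)  2284: Fri (+2)  2285: Sat (+1)  2286: Sun (+1) ✓  … (37 more years) …
  2324: Fri (+2)  2325: Sat (+1)  2326: Sun (+1) ✓  2327: Mon (+1)  2328: Wed (+2)
  2329: Thu (+1)  2330: Fri (+1)  2331: Sat (+1)  2332: Mon (+2)  2333: Tue (+1)
  2334: Wed (+1)  2335: Thu (+1)  2336: Sat (+2)  2337: Sun (+1) ✓
Sunday years: 2275, 2280, 2286, 2297, 2309, 2315, 2320, 2326, 2337 — 9 in total.

9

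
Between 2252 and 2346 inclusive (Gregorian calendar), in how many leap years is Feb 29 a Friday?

Leap years in 2252–2346: 23 of them.
Feb 29 weekday advances by 5 (mod 7) from one leap year to the next four years later (or differs when a century non-leap intervenes).
Leap-day weekdays: 2252:Sun 2256:Fri✓ 2260:Wed 2264:Mon 2268:Sat 2272:Thu 2276:Tue 2280:Sun 2284:Fri✓ 2288:Wed 2292:Mon 2296:Sat 2304:Mon 2308:Sat 2312:Thu 2316:Tue 2320:Sun 2324:Fri✓ 2328:Wed 2332:Mon 2336:Sat 2340:Thu 2344:Tue
Friday: 2256, 2284, 2324 → 3.

3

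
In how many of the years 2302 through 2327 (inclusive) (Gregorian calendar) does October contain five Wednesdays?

10

October has 31 days; it has five Wednesdays when Wednesday falls among the first (month-length − 28) days — i.e. when October 1 is one of Wednesday/Tuesday/Monday.
October 1 by year: 2302:Wed✓ 2303:Thu 2304:Sat 2305:Sun 2306:Mon✓ 2307:Tue✓ 2308:Thu 2309:Fri 2310:Sat 2311:Sun 2312:Tue✓ 2313:Wed✓ 2314:Thu 2315:Fri 2316:Sun 2317:Mon✓ 2318:Tue✓ 2319:Wed✓ 2320:Fri 2321:Sat 2322:Sun 2323:Mon✓ 2324:Wed✓ 2325:Thu 2326:Fri 2327:Sat
Years with five Wednesdays: 2302, 2306, 2307, 2312, 2313, 2317, 2318, 2319, 2323, 2324 → 10.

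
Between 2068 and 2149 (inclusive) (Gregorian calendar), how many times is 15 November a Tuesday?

Track 15 November's weekday year by year (advancing +1, or +2 across a Feb 29):
  2068: Thu  2069: Fri (+1)  2070: Sat (+1)  2071: Sun (+1)  2072: Tue (+2) ✓
  2073: Wed (+1)  2074: Thu (+1)  2075: Fri (+1)  2076: Sun (+2)  2077: Mon (+1)
  2078: Tue (+1) ✓  2079: Wed (+1)  2080: Fri (+2)  2081: Sat (+1)  … (54 more years) …
  2136: Thu (+2)  2137: Fri (+1)  2138: Sat (+1)  2139: Sun (+1)  2140: Tue (+2) ✓
  2141: Wed (+1)  2142: Thu (+1)  2143: Fri (+1)  2144: Sun (+2)  2145: Mon (+1)
  2146: Tue (+1) ✓  2147: Wed (+1)  2148: Fri (+2)  2149: Sat (+1)
Tuesday years: 2072, 2078, 2089, 2095, 2101, 2107, 2112, 2118, 2129, 2135, 2140, 2146 — 12 in total.

12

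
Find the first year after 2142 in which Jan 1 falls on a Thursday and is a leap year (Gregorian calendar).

Jan 1 advances by 2 weekdays after a leap year and by 1 after a common year.
2142: Jan 1 is Monday.
2143: Tuesday
2144: Wednesday (leap)
2145: Friday
2146: Saturday
2147: Sunday
2148: Monday (leap)
2149: Wednesday
2150: Thursday
2151: Friday
2152: Saturday (leap)
2153: Monday
2154: Tuesday
2155: Wednesday
2156: Thursday (leap)
2156 begins on a Thursday and is a leap year.

2156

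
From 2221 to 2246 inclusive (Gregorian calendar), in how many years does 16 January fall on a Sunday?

Track 16 January's weekday year by year (advancing +1, or +2 across a Feb 29):
  2221: Tue  2222: Wed (+1)  2223: Thu (+1)  2224: Fri (+1)  2225: Sun (+2) ✓
  2226: Mon (+1)  2227: Tue (+1)  2228: Wed (+1)  2229: Fri (+2)  2230: Sat (+1)
  2231: Sun (+1) ✓  2232: Mon (+1)  2233: Wed (+2)  2234: Thu (+1)  2235: Fri (+1)
  2236: Sat (+1)  2237: Mon (+2)  2238: Tue (+1)  2239: Wed (+1)  2240: Thu (+1)
  2241: Sat (+2)  2242: Sun (+1) ✓  2243: Mon (+1)  2244: Tue (+1)  2245: Thu (+2)
  2246: Fri (+1)
Sunday years: 2225, 2231, 2242 — 3 in total.

3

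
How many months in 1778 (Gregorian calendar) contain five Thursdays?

5

A month of length L has five Thursdays iff its first Thursday is on day ≤ L−28 (so day 1–3 in a 31-day month, 1–2 in a 30-day month, day 1 in a leap February).
Checking each month of 1778: Jan starts Thu (31d) ✓; Feb starts Sun (28d); Mar starts Sun (31d); Apr starts Wed (30d) ✓; May starts Fri (31d); Jun starts Mon (30d); Jul starts Wed (31d) ✓; Aug starts Sat (31d); Sep starts Tue (30d); Oct starts Thu (31d) ✓; Nov starts Sun (30d); Dec starts Tue (31d) ✓.
Five-Thursday months: January, April, July, October, December → 5.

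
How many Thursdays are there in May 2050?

May 2050 has 31 days and begins on Sunday.
The first Thursday is May 5.
Thursdays fall on 5, 12, 19, 26 — that's 4.

4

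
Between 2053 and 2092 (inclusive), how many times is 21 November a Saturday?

Track 21 November's weekday year by year (advancing +1, or +2 across a Feb 29):
  2053: Fri  2054: Sat (+1) ✓  2055: Sun (+1)  2056: Tue (+2)  2057: Wed (+1)
  2058: Thu (+1)  2059: Fri (+1)  2060: Sun (+2)  2061: Mon (+1)  2062: Tue (+1)
  2063: Wed (+1)  2064: Fri (+2)  2065: Sat (+1) ✓  2066: Sun (+1)  … (12 more years) …
  2079: Tue (+1)  2080: Thu (+2)  2081: Fri (+1)  2082: Sat (+1) ✓  2083: Sun (+1)
  2084: Tue (+2)  2085: Wed (+1)  2086: Thu (+1)  2087: Fri (+1)  2088: Sun (+2)
  2089: Mon (+1)  2090: Tue (+1)  2091: Wed (+1)  2092: Fri (+2)
Saturday years: 2054, 2065, 2071, 2076, 2082 — 5 in total.

5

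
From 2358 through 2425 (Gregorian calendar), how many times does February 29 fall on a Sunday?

Leap years in 2358–2425: 17 of them.
Feb 29 weekday advances by 5 (mod 7) from one leap year to the next four years later (or differs when a century non-leap intervenes).
Leap-day weekdays: 2360:Mon 2364:Sat 2368:Thu 2372:Tue 2376:Sun✓ 2380:Fri 2384:Wed 2388:Mon 2392:Sat 2396:Thu 2400:Tue 2404:Sun✓ 2408:Fri 2412:Wed 2416:Mon 2420:Sat 2424:Thu
Sunday: 2376, 2404 → 2.

2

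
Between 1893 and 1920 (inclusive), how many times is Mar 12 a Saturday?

3

Track Mar 12's weekday year by year (advancing +1, or +2 across a Feb 29):
  1893: Sun  1894: Mon (+1)  1895: Tue (+1)  1896: Thu (+2)  1897: Fri (+1)
  1898: Sat (+1) ✓  1899: Sun (+1)  1900: Mon (+1)  1901: Tue (+1)  1902: Wed (+1)
  1903: Thu (+1)  1904: Sat (+2) ✓  1905: Sun (+1)  1906: Mon (+1)  1907: Tue (+1)
  1908: Thu (+2)  1909: Fri (+1)  1910: Sat (+1) ✓  1911: Sun (+1)  1912: Tue (+2)
  1913: Wed (+1)  1914: Thu (+1)  1915: Fri (+1)  1916: Sun (+2)  1917: Mon (+1)
  1918: Tue (+1)  1919: Wed (+1)  1920: Fri (+2)
Saturday years: 1898, 1904, 1910 — 3 in total.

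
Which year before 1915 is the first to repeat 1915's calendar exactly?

Two years share a calendar iff Jan 1 falls on the same weekday and both are leap or both are common. 1915: Jan 1 is Friday, common year.
1914: Jan 1 Thursday, common
1913: Jan 1 Wednesday, common
1912: Jan 1 Monday, leap
1911: Jan 1 Sunday, common
1910: Jan 1 Saturday, common
1909: Jan 1 Friday, common
1909 matches on both conditions.

1909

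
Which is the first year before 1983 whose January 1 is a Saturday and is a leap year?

1972

Jan 1 advances by 2 weekdays after a leap year and by 1 after a common year.
1983: Jan 1 is Saturday.
1982: Friday
1981: Thursday
1980: Tuesday (leap)
1979: Monday
1978: Sunday
1977: Saturday
1976: Thursday (leap)
1975: Wednesday
1974: Tuesday
1973: Monday
1972: Saturday (leap)
1972 begins on a Saturday and is a leap year.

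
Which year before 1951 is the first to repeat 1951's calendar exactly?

Two years share a calendar iff Jan 1 falls on the same weekday and both are leap or both are common. 1951: Jan 1 is Monday, common year.
1950: Jan 1 Sunday, common
1949: Jan 1 Saturday, common
1948: Jan 1 Thursday, leap
1947: Jan 1 Wednesday, common
1946: Jan 1 Tuesday, common
1945: Jan 1 Monday, common
1945 matches on both conditions.

1945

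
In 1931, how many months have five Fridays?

4

A month of length L has five Fridays iff its first Friday is on day ≤ L−28 (so day 1–3 in a 31-day month, 1–2 in a 30-day month, day 1 in a leap February).
Checking each month of 1931: Jan starts Thu (31d) ✓; Feb starts Sun (28d); Mar starts Sun (31d); Apr starts Wed (30d); May starts Fri (31d) ✓; Jun starts Mon (30d); Jul starts Wed (31d) ✓; Aug starts Sat (31d); Sep starts Tue (30d); Oct starts Thu (31d) ✓; Nov starts Sun (30d); Dec starts Tue (31d).
Five-Friday months: January, May, July, October → 4.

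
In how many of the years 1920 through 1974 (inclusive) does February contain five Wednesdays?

February has 28 days (29 in leap years); it has five Wednesdays when Wednesday falls among the first (month-length − 28) days — i.e. when February 1 is Wednesday in a leap year (never in a common year).
February 1 by year: 1920:Sun 1921:Tue 1922:Wed 1923:Thu 1924:Fri 1925:Sun 1926:Mon 1927:Tue 1928:Wed✓ 1929:Fri 1930:Sat 1931:Sun 1932:Mon 1933:Wed 1934:Thu …(25 more)… 1960:Mon 1961:Wed 1962:Thu 1963:Fri 1964:Sat 1965:Mon 1966:Tue 1967:Wed 1968:Thu 1969:Sat 1970:Sun 1971:Mon 1972:Tue 1973:Thu 1974:Fri
Years with five Wednesdays: 1928, 1956 → 2.

2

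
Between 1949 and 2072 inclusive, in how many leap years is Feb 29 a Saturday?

4

Leap years in 1949–2072: 31 of them.
Feb 29 weekday advances by 5 (mod 7) from one leap year to the next four years later (or differs when a century non-leap intervenes).
Leap-day weekdays: 1952:Fri 1956:Wed 1960:Mon 1964:Sat✓ 1968:Thu 1972:Tue 1976:Sun 1980:Fri 1984:Wed 1988:Mon 1992:Sat✓ 1996:Thu 2000:Tue …(5 more)… 2024:Thu 2028:Tue 2032:Sun 2036:Fri 2040:Wed 2044:Mon 2048:Sat✓ 2052:Thu 2056:Tue 2060:Sun 2064:Fri 2068:Wed 2072:Mon
Saturday: 1964, 1992, 2020, 2048 → 4.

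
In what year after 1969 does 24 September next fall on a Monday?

1973

From one year to the next, a fixed date's weekday advances by 1, or by 2 when a Feb 29 lies between the two dates.
1969: September 24 is Wednesday.
1970: Thursday (+1)
1971: Friday (+1)
1972: Sunday (+2)
1973: Monday (+1)
24 September falls on a Monday in 1973.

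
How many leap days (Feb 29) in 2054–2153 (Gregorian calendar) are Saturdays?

Leap years in 2054–2153: 24 of them.
Feb 29 weekday advances by 5 (mod 7) from one leap year to the next four years later (or differs when a century non-leap intervenes).
Leap-day weekdays: 2056:Tue 2060:Sun 2064:Fri 2068:Wed 2072:Mon 2076:Sat✓ 2080:Thu 2084:Tue 2088:Sun 2092:Fri 2096:Wed 2104:Fri 2108:Wed 2112:Mon 2116:Sat✓ 2120:Thu 2124:Tue 2128:Sun 2132:Fri 2136:Wed 2140:Mon 2144:Sat✓ 2148:Thu 2152:Tue
Saturday: 2076, 2116, 2144 → 3.

3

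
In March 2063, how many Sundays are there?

4

March 2063 has 31 days and begins on Thursday.
The first Sunday is March 4.
Sundays fall on 4, 11, 18, 25 — that's 4.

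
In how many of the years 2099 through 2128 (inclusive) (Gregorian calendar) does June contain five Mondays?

June has 30 days; it has five Mondays when Monday falls among the first (month-length − 28) days — i.e. when June 1 is one of Monday/Sunday.
June 1 by year: 2099:Mon✓ 2100:Tue 2101:Wed 2102:Thu 2103:Fri 2104:Sun✓ 2105:Mon✓ 2106:Tue 2107:Wed 2108:Fri 2109:Sat 2110:Sun✓ 2111:Mon✓ 2112:Wed 2113:Thu 2114:Fri 2115:Sat 2116:Mon✓ 2117:Tue 2118:Wed 2119:Thu 2120:Sat 2121:Sun✓ 2122:Mon✓ 2123:Tue 2124:Thu 2125:Fri 2126:Sat 2127:Sun✓ 2128:Tue
Years with five Mondays: 2099, 2104, 2105, 2110, 2111, 2116, 2121, 2122, 2127 → 9.

9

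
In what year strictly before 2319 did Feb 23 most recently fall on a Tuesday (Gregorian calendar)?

From one year to the next, a fixed date's weekday advances by 1, or by 2 when a Feb 29 lies between the two dates.
2319: February 23 is Sunday.
2318: Saturday (−1)
2317: Friday (−1)
2316: Wednesday (−2)
2315: Tuesday (−1)
Feb 23 falls on a Tuesday in 2315.

2315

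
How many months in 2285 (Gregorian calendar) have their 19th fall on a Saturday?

Check the 19th of each month of 2285: Jan 19: Mon, Feb 19: Thu, Mar 19: Thu, Apr 19: Sun, May 19: Tue, Jun 19: Fri, Jul 19: Sun, Aug 19: Wed, Sep 19: Sat, Oct 19: Mon, Nov 19: Thu, Dec 19: Sat.
Saturday occurs in September, December — 2 months.

2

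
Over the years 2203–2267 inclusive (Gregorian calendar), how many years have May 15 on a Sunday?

Track May 15's weekday year by year (advancing +1, or +2 across a Feb 29):
  2203: Sun ✓  2204: Tue (+2)  2205: Wed (+1)  2206: Thu (+1)  2207: Fri (+1)
  2208: Sun (+2) ✓  2209: Mon (+1)  2210: Tue (+1)  2211: Wed (+1)  2212: Fri (+2)
  2213: Sat (+1)  2214: Sun (+1) ✓  2215: Mon (+1)  2216: Wed (+2)  … (37 more years) …
  2254: Mon (+1)  2255: Tue (+1)  2256: Thu (+2)  2257: Fri (+1)  2258: Sat (+1)
  2259: Sun (+1) ✓  2260: Tue (+2)  2261: Wed (+1)  2262: Thu (+1)  2263: Fri (+1)
  2264: Sun (+2) ✓  2265: Mon (+1)  2266: Tue (+1)  2267: Wed (+1)
Sunday years: 2203, 2208, 2214, 2225, 2231, 2236, 2242, 2253, 2259, 2264 — 10 in total.

10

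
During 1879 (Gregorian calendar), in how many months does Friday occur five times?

4

A month of length L has five Fridays iff its first Friday is on day ≤ L−28 (so day 1–3 in a 31-day month, 1–2 in a 30-day month, day 1 in a leap February).
Checking each month of 1879: Jan starts Wed (31d) ✓; Feb starts Sat (28d); Mar starts Sat (31d); Apr starts Tue (30d); May starts Thu (31d) ✓; Jun starts Sun (30d); Jul starts Tue (31d); Aug starts Fri (31d) ✓; Sep starts Mon (30d); Oct starts Wed (31d) ✓; Nov starts Sat (30d); Dec starts Mon (31d).
Five-Friday months: January, May, August, October → 4.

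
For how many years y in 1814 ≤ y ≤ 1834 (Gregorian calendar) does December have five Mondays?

10

December has 31 days; it has five Mondays when Monday falls among the first (month-length − 28) days — i.e. when December 1 is one of Monday/Sunday/Saturday.
December 1 by year: 1814:Thu 1815:Fri 1816:Sun✓ 1817:Mon✓ 1818:Tue 1819:Wed 1820:Fri 1821:Sat✓ 1822:Sun✓ 1823:Mon✓ 1824:Wed 1825:Thu 1826:Fri 1827:Sat✓ 1828:Mon✓ 1829:Tue 1830:Wed 1831:Thu 1832:Sat✓ 1833:Sun✓ 1834:Mon✓
Years with five Mondays: 1816, 1817, 1821, 1822, 1823, 1827, 1828, 1832, 1833, 1834 → 10.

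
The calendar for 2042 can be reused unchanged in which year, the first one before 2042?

2031

Two years share a calendar iff Jan 1 falls on the same weekday and both are leap or both are common. 2042: Jan 1 is Wednesday, common year.
2041: Jan 1 Tuesday, common
2040: Jan 1 Sunday, leap
2039: Jan 1 Saturday, common
2038: Jan 1 Friday, common
2037: Jan 1 Thursday, common
2036: Jan 1 Tuesday, leap
2035: Jan 1 Monday, common
2034: Jan 1 Sunday, common
2033: Jan 1 Saturday, common
2032: Jan 1 Thursday, leap
2031: Jan 1 Wednesday, common
2031 matches on both conditions.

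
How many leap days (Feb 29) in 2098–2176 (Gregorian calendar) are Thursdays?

Leap years in 2098–2176: 19 of them.
Feb 29 weekday advances by 5 (mod 7) from one leap year to the next four years later (or differs when a century non-leap intervenes).
Leap-day weekdays: 2104:Fri 2108:Wed 2112:Mon 2116:Sat 2120:Thu✓ 2124:Tue 2128:Sun 2132:Fri 2136:Wed 2140:Mon 2144:Sat 2148:Thu✓ 2152:Tue 2156:Sun 2160:Fri 2164:Wed 2168:Mon 2172:Sat 2176:Thu✓
Thursday: 2120, 2148, 2176 → 3.

3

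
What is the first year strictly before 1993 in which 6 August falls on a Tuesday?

1991

From one year to the next, a fixed date's weekday advances by 1, or by 2 when a Feb 29 lies between the two dates.
1993: August 6 is Friday.
1992: Thursday (−1)
1991: Tuesday (−2)
6 August falls on a Tuesday in 1991.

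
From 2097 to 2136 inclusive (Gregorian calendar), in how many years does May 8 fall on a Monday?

Track May 8's weekday year by year (advancing +1, or +2 across a Feb 29):
  2097: Wed  2098: Thu (+1)  2099: Fri (+1)  2100: Sat (+1)  2101: Sun (+1)
  2102: Mon (+1) ✓  2103: Tue (+1)  2104: Thu (+2)  2105: Fri (+1)  2106: Sat (+1)
  2107: Sun (+1)  2108: Tue (+2)  2109: Wed (+1)  2110: Thu (+1)  … (12 more years) …
  2123: Sat (+1)  2124: Mon (+2) ✓  2125: Tue (+1)  2126: Wed (+1)  2127: Thu (+1)
  2128: Sat (+2)  2129: Sun (+1)  2130: Mon (+1) ✓  2131: Tue (+1)  2132: Thu (+2)
  2133: Fri (+1)  2134: Sat (+1)  2135: Sun (+1)  2136: Tue (+2)
Monday years: 2102, 2113, 2119, 2124, 2130 — 5 in total.

5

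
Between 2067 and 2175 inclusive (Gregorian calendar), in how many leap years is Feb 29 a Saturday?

Leap years in 2067–2175: 26 of them.
Feb 29 weekday advances by 5 (mod 7) from one leap year to the next four years later (or differs when a century non-leap intervenes).
Leap-day weekdays: 2068:Wed 2072:Mon 2076:Sat✓ 2080:Thu 2084:Tue 2088:Sun 2092:Fri 2096:Wed 2104:Fri 2108:Wed 2112:Mon 2116:Sat✓ 2120:Thu 2124:Tue 2128:Sun 2132:Fri 2136:Wed 2140:Mon 2144:Sat✓ 2148:Thu 2152:Tue 2156:Sun 2160:Fri 2164:Wed 2168:Mon 2172:Sat✓
Saturday: 2076, 2116, 2144, 2172 → 4.

4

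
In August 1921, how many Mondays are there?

5

August 1921 has 31 days and begins on Monday.
The first Monday is August 1.
Mondays fall on 1, 8, 15, 22, 29 — that's 5.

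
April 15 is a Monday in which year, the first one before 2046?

From one year to the next, a fixed date's weekday advances by 1, or by 2 when a Feb 29 lies between the two dates.
2046: April 15 is Sunday.
2045: Saturday (−1)
2044: Friday (−1)
2043: Wednesday (−2)
2042: Tuesday (−1)
2041: Monday (−1)
April 15 falls on a Monday in 2041.

2041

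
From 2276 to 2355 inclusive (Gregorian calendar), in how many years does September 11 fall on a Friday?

11

Track September 11's weekday year by year (advancing +1, or +2 across a Feb 29):
  2276: Mon  2277: Tue (+1)  2278: Wed (+1)  2279: Thu (+1)  2280: Sat (+2)
  2281: Sun (+1)  2282: Mon (+1)  2283: Tue (+1)  2284: Thu (+2)  2285: Fri (+1) ✓
  2286: Sat (+1)  2287: Sun (+1)  2288: Tue (+2)  2289: Wed (+1)  … (52 more years) …
  2342: Fri (+1) ✓  2343: Sat (+1)  2344: Mon (+2)  2345: Tue (+1)  2346: Wed (+1)
  2347: Thu (+1)  2348: Sat (+2)  2349: Sun (+1)  2350: Mon (+1)  2351: Tue (+1)
  2352: Thu (+2)  2353: Fri (+1) ✓  2354: Sat (+1)  2355: Sun (+1)
Friday years: 2285, 2291, 2296, 2303, 2308, 2314, 2325, 2331, 2336, 2342, 2353 — 11 in total.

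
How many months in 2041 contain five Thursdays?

4

A month of length L has five Thursdays iff its first Thursday is on day ≤ L−28 (so day 1–3 in a 31-day month, 1–2 in a 30-day month, day 1 in a leap February).
Checking each month of 2041: Jan starts Tue (31d) ✓; Feb starts Fri (28d); Mar starts Fri (31d); Apr starts Mon (30d); May starts Wed (31d) ✓; Jun starts Sat (30d); Jul starts Mon (31d); Aug starts Thu (31d) ✓; Sep starts Sun (30d); Oct starts Tue (31d) ✓; Nov starts Fri (30d); Dec starts Sun (31d).
Five-Thursday months: January, May, August, October → 4.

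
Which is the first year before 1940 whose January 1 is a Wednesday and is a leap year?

1936

Jan 1 advances by 2 weekdays after a leap year and by 1 after a common year.
1940: Jan 1 is Monday (leap).
1939: Sunday
1938: Saturday
1937: Friday
1936: Wednesday (leap)
1936 begins on a Wednesday and is a leap year.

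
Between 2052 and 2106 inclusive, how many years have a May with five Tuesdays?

22

May has 31 days; it has five Tuesdays when Tuesday falls among the first (month-length − 28) days — i.e. when May 1 is one of Tuesday/Monday/Sunday.
May 1 by year: 2052:Wed 2053:Thu 2054:Fri 2055:Sat 2056:Mon✓ 2057:Tue✓ 2058:Wed 2059:Thu 2060:Sat 2061:Sun✓ 2062:Mon✓ 2063:Tue✓ 2064:Thu 2065:Fri 2066:Sat …(25 more)… 2092:Thu 2093:Fri 2094:Sat 2095:Sun✓ 2096:Tue✓ 2097:Wed 2098:Thu 2099:Fri 2100:Sat 2101:Sun✓ 2102:Mon✓ 2103:Tue✓ 2104:Thu 2105:Fri 2106:Sat
Years with five Tuesdays: 2056, 2057, 2061, 2062, 2063, 2067, 2068, 2072, 2073, 2074, 2078, 2079, 2084, 2085, 2089, 2090, 2091, 2095, 2096, 2101, 2102, 2103 → 22.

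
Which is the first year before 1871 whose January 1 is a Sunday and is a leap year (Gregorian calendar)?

Jan 1 advances by 2 weekdays after a leap year and by 1 after a common year.
1871: Jan 1 is Sunday.
1870: Saturday
1869: Friday
1868: Wednesday (leap)
1867: Tuesday
1866: Monday
1865: Sunday
1864: Friday (leap)
1863: Thursday
1862: Wednesday
1861: Tuesday
1860: Sunday (leap)
1860 begins on a Sunday and is a leap year.

1860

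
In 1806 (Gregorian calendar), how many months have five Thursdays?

4

A month of length L has five Thursdays iff its first Thursday is on day ≤ L−28 (so day 1–3 in a 31-day month, 1–2 in a 30-day month, day 1 in a leap February).
Checking each month of 1806: Jan starts Wed (31d) ✓; Feb starts Sat (28d); Mar starts Sat (31d); Apr starts Tue (30d); May starts Thu (31d) ✓; Jun starts Sun (30d); Jul starts Tue (31d) ✓; Aug starts Fri (31d); Sep starts Mon (30d); Oct starts Wed (31d) ✓; Nov starts Sat (30d); Dec starts Mon (31d).
Five-Thursday months: January, May, July, October → 4.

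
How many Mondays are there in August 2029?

4

August 2029 has 31 days and begins on Wednesday.
The first Monday is August 6.
Mondays fall on 6, 13, 20, 27 — that's 4.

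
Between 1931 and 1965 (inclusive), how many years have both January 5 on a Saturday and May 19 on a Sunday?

4

Check each year's weekday for January 5 and May 19:
  1931: Mon/Tue  1932: Tue/Thu  1933: Thu/Fri  1934: Fri/Sat  1935: Sat/Sun ✓  1936: Sun/Tue  1937: Tue/Wed  1938: Wed/Thu  1939: Thu/Fri  1940: Fri/Sun  1941: Sun/Mon  1942: Mon/Tue  1943: Tue/Wed  1944: Wed/Fri  …(7 more)…  1952: Sat/Mon  1953: Mon/Tue  1954: Tue/Wed  1955: Wed/Thu  1956: Thu/Sat  1957: Sat/Sun ✓  1958: Sun/Mon  1959: Mon/Tue  1960: Tue/Thu  1961: Thu/Fri  1962: Fri/Sat  1963: Sat/Sun ✓  1964: Sun/Tue  1965: Tue/Wed
Both conditions hold in: 1935, 1946, 1957, 1963 — 4.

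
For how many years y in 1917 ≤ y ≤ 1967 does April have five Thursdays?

April has 30 days; it has five Thursdays when Thursday falls among the first (month-length − 28) days — i.e. when April 1 is one of Thursday/Wednesday.
April 1 by year: 1917:Sun 1918:Mon 1919:Tue 1920:Thu✓ 1921:Fri 1922:Sat 1923:Sun 1924:Tue 1925:Wed✓ 1926:Thu✓ 1927:Fri 1928:Sun 1929:Mon 1930:Tue 1931:Wed✓ …(21 more)… 1953:Wed✓ 1954:Thu✓ 1955:Fri 1956:Sun 1957:Mon 1958:Tue 1959:Wed✓ 1960:Fri 1961:Sat 1962:Sun 1963:Mon 1964:Wed✓ 1965:Thu✓ 1966:Fri 1967:Sat
Years with five Thursdays: 1920, 1925, 1926, 1931, 1936, 1937, 1942, 1943, 1948, 1953, 1954, 1959, 1964, 1965 → 14.

14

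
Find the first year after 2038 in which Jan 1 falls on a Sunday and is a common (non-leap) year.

Jan 1 advances by 2 weekdays after a leap year and by 1 after a common year.
2038: Jan 1 is Friday.
2039: Saturday
2040: Sunday (leap)
2041: Tuesday
2042: Wednesday
2043: Thursday
2044: Friday (leap)
2045: Sunday
2045 begins on a Sunday and is a common year.

2045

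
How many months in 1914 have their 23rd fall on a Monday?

Check the 23rd of each month of 1914: Jan 23: Fri, Feb 23: Mon, Mar 23: Mon, Apr 23: Thu, May 23: Sat, Jun 23: Tue, Jul 23: Thu, Aug 23: Sun, Sep 23: Wed, Oct 23: Fri, Nov 23: Mon, Dec 23: Wed.
Monday occurs in February, March, November — 3 months.

3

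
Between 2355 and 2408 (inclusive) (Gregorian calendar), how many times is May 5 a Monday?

Track May 5's weekday year by year (advancing +1, or +2 across a Feb 29):
  2355: Thu  2356: Sat (+2)  2357: Sun (+1)  2358: Mon (+1) ✓  2359: Tue (+1)
  2360: Thu (+2)  2361: Fri (+1)  2362: Sat (+1)  2363: Sun (+1)  2364: Tue (+2)
  2365: Wed (+1)  2366: Thu (+1)  2367: Fri (+1)  2368: Sun (+2)  … (26 more years) …
  2395: Fri (+1)  2396: Sun (+2)  2397: Mon (+1) ✓  2398: Tue (+1)  2399: Wed (+1)
  2400: Fri (+2)  2401: Sat (+1)  2402: Sun (+1)  2403: Mon (+1) ✓  2404: Wed (+2)
  2405: Thu (+1)  2406: Fri (+1)  2407: Sat (+1)  2408: Mon (+2) ✓
Monday years: 2358, 2369, 2375, 2380, 2386, 2397, 2403, 2408 — 8 in total.

8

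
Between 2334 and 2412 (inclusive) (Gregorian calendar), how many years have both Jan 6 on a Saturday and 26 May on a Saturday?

9

Check each year's weekday for Jan 6 and 26 May:
  2334: Sat/Sat ✓  2335: Sun/Sun  2336: Mon/Tue  2337: Wed/Wed  2338: Thu/Thu  2339: Fri/Fri  2340: Sat/Sun  2341: Mon/Mon  2342: Tue/Tue  2343: Wed/Wed  2344: Thu/Fri  2345: Sat/Sat ✓  2346: Sun/Sun  2347: Mon/Mon  …(51 more)…  2399: Wed/Wed  2400: Thu/Fri  2401: Sat/Sat ✓  2402: Sun/Sun  2403: Mon/Mon  2404: Tue/Wed  2405: Thu/Thu  2406: Fri/Fri  2407: Sat/Sat ✓  2408: Sun/Mon  2409: Tue/Tue  2410: Wed/Wed  2411: Thu/Thu  2412: Fri/Sat
Both conditions hold in: 2334, 2345, 2351, 2362, 2373, 2379, 2390, 2401, 2407 — 9.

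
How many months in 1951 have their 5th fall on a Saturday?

1

Check the 5th of each month of 1951: Jan 5: Fri, Feb 5: Mon, Mar 5: Mon, Apr 5: Thu, May 5: Sat, Jun 5: Tue, Jul 5: Thu, Aug 5: Sun, Sep 5: Wed, Oct 5: Fri, Nov 5: Mon, Dec 5: Wed.
Saturday occurs in May — 1 month.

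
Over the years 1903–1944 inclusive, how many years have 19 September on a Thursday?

6

Track 19 September's weekday year by year (advancing +1, or +2 across a Feb 29):
  1903: Sat  1904: Mon (+2)  1905: Tue (+1)  1906: Wed (+1)  1907: Thu (+1) ✓
  1908: Sat (+2)  1909: Sun (+1)  1910: Mon (+1)  1911: Tue (+1)  1912: Thu (+2) ✓
  1913: Fri (+1)  1914: Sat (+1)  1915: Sun (+1)  1916: Tue (+2)  … (14 more years) …
  1931: Sat (+1)  1932: Mon (+2)  1933: Tue (+1)  1934: Wed (+1)  1935: Thu (+1) ✓
  1936: Sat (+2)  1937: Sun (+1)  1938: Mon (+1)  1939: Tue (+1)  1940: Thu (+2) ✓
  1941: Fri (+1)  1942: Sat (+1)  1943: Sun (+1)  1944: Tue (+2)
Thursday years: 1907, 1912, 1918, 1929, 1935, 1940 — 6 in total.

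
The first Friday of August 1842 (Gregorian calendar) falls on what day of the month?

5

August 1, 1842 is a Monday, so the first Friday is the 5th.
The first Friday is 5 + 0 = 5.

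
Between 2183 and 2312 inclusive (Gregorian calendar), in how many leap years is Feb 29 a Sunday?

Leap years in 2183–2312: 31 of them.
Feb 29 weekday advances by 5 (mod 7) from one leap year to the next four years later (or differs when a century non-leap intervenes).
Leap-day weekdays: 2184:Sun✓ 2188:Fri 2192:Wed 2196:Mon 2204:Wed 2208:Mon 2212:Sat 2216:Thu 2220:Tue 2224:Sun✓ 2228:Fri 2232:Wed 2236:Mon …(5 more)… 2260:Wed 2264:Mon 2268:Sat 2272:Thu 2276:Tue 2280:Sun✓ 2284:Fri 2288:Wed 2292:Mon 2296:Sat 2304:Mon 2308:Sat 2312:Thu
Sunday: 2184, 2224, 2252, 2280 → 4.

4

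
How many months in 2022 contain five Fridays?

4

A month of length L has five Fridays iff its first Friday is on day ≤ L−28 (so day 1–3 in a 31-day month, 1–2 in a 30-day month, day 1 in a leap February).
Checking each month of 2022: Jan starts Sat (31d); Feb starts Tue (28d); Mar starts Tue (31d); Apr starts Fri (30d) ✓; May starts Sun (31d); Jun starts Wed (30d); Jul starts Fri (31d) ✓; Aug starts Mon (31d); Sep starts Thu (30d) ✓; Oct starts Sat (31d); Nov starts Tue (30d); Dec starts Thu (31d) ✓.
Five-Friday months: April, July, September, December → 4.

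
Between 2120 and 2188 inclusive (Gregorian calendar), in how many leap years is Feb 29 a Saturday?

Leap years in 2120–2188: 18 of them.
Feb 29 weekday advances by 5 (mod 7) from one leap year to the next four years later (or differs when a century non-leap intervenes).
Leap-day weekdays: 2120:Thu 2124:Tue 2128:Sun 2132:Fri 2136:Wed 2140:Mon 2144:Sat✓ 2148:Thu 2152:Tue 2156:Sun 2160:Fri 2164:Wed 2168:Mon 2172:Sat✓ 2176:Thu 2180:Tue 2184:Sun 2188:Fri
Saturday: 2144, 2172 → 2.

2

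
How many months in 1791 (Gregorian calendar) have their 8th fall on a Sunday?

Check the 8th of each month of 1791: Jan 8: Sat, Feb 8: Tue, Mar 8: Tue, Apr 8: Fri, May 8: Sun, Jun 8: Wed, Jul 8: Fri, Aug 8: Mon, Sep 8: Thu, Oct 8: Sat, Nov 8: Tue, Dec 8: Thu.
Sunday occurs in May — 1 month.

1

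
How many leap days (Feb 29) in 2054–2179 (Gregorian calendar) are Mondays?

4

Leap years in 2054–2179: 30 of them.
Feb 29 weekday advances by 5 (mod 7) from one leap year to the next four years later (or differs when a century non-leap intervenes).
Leap-day weekdays: 2056:Tue 2060:Sun 2064:Fri 2068:Wed 2072:Mon✓ 2076:Sat 2080:Thu 2084:Tue 2088:Sun 2092:Fri 2096:Wed 2104:Fri 2108:Wed …(4 more)… 2128:Sun 2132:Fri 2136:Wed 2140:Mon✓ 2144:Sat 2148:Thu 2152:Tue 2156:Sun 2160:Fri 2164:Wed 2168:Mon✓ 2172:Sat 2176:Thu
Monday: 2072, 2112, 2140, 2168 → 4.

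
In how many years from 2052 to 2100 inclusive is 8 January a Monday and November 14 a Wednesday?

5

Check each year's weekday for 8 January and November 14:
  2052: Mon/Thu  2053: Wed/Fri  2054: Thu/Sat  2055: Fri/Sun  2056: Sat/Tue  2057: Mon/Wed ✓  2058: Tue/Thu  2059: Wed/Fri  2060: Thu/Sun  2061: Sat/Mon  2062: Sun/Tue  2063: Mon/Wed ✓  2064: Tue/Fri  2065: Thu/Sat  …(21 more)…  2087: Wed/Fri  2088: Thu/Sun  2089: Sat/Mon  2090: Sun/Tue  2091: Mon/Wed ✓  2092: Tue/Fri  2093: Thu/Sat  2094: Fri/Sun  2095: Sat/Mon  2096: Sun/Wed  2097: Tue/Thu  2098: Wed/Fri  2099: Thu/Sat  2100: Fri/Sun
Both conditions hold in: 2057, 2063, 2074, 2085, 2091 — 5.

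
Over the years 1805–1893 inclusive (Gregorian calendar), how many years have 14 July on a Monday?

13

Track 14 July's weekday year by year (advancing +1, or +2 across a Feb 29):
  1805: Sun  1806: Mon (+1) ✓  1807: Tue (+1)  1808: Thu (+2)  1809: Fri (+1)
  1810: Sat (+1)  1811: Sun (+1)  1812: Tue (+2)  1813: Wed (+1)  1814: Thu (+1)
  1815: Fri (+1)  1816: Sun (+2)  1817: Mon (+1) ✓  1818: Tue (+1)  … (61 more years) …
  1880: Wed (+2)  1881: Thu (+1)  1882: Fri (+1)  1883: Sat (+1)  1884: Mon (+2) ✓
  1885: Tue (+1)  1886: Wed (+1)  1887: Thu (+1)  1888: Sat (+2)  1889: Sun (+1)
  1890: Mon (+1) ✓  1891: Tue (+1)  1892: Thu (+2)  1893: Fri (+1)
Monday years: 1806, 1817, 1823, 1828, 1834, 1845, 1851, 1856, 1862, 1873, 1879, 1884, 1890 — 13 in total.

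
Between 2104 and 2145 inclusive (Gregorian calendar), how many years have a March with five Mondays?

19

March has 31 days; it has five Mondays when Monday falls among the first (month-length − 28) days — i.e. when March 1 is one of Monday/Sunday/Saturday.
March 1 by year: 2104:Sat✓ 2105:Sun✓ 2106:Mon✓ 2107:Tue 2108:Thu 2109:Fri 2110:Sat✓ 2111:Sun✓ 2112:Tue 2113:Wed 2114:Thu 2115:Fri 2116:Sun✓ 2117:Mon✓ 2118:Tue …(12 more)… 2131:Thu 2132:Sat✓ 2133:Sun✓ 2134:Mon✓ 2135:Tue 2136:Thu 2137:Fri 2138:Sat✓ 2139:Sun✓ 2140:Tue 2141:Wed 2142:Thu 2143:Fri 2144:Sun✓ 2145:Mon✓
Years with five Mondays: 2104, 2105, 2106, 2110, 2111, 2116, 2117, 2121, 2122, 2123, 2127, 2128, 2132, 2133, 2134, 2138, 2139, 2144, 2145 → 19.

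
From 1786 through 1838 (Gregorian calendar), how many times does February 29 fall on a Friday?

Leap years in 1786–1838: 12 of them.
Feb 29 weekday advances by 5 (mod 7) from one leap year to the next four years later (or differs when a century non-leap intervenes).
Leap-day weekdays: 1788:Fri✓ 1792:Wed 1796:Mon 1804:Wed 1808:Mon 1812:Sat 1816:Thu 1820:Tue 1824:Sun 1828:Fri✓ 1832:Wed 1836:Mon
Friday: 1788, 1828 → 2.

2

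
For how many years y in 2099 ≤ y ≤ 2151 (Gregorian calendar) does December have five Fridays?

December has 31 days; it has five Fridays when Friday falls among the first (month-length − 28) days — i.e. when December 1 is one of Friday/Thursday/Wednesday.
December 1 by year: 2099:Tue 2100:Wed✓ 2101:Thu✓ 2102:Fri✓ 2103:Sat 2104:Mon 2105:Tue 2106:Wed✓ 2107:Thu✓ 2108:Sat 2109:Sun 2110:Mon 2111:Tue 2112:Thu✓ 2113:Fri✓ …(23 more)… 2137:Sun 2138:Mon 2139:Tue 2140:Thu✓ 2141:Fri✓ 2142:Sat 2143:Sun 2144:Tue 2145:Wed✓ 2146:Thu✓ 2147:Fri✓ 2148:Sun 2149:Mon 2150:Tue 2151:Wed✓
Years with five Fridays: 2100, 2101, 2102, 2106, 2107, 2112, 2113, 2117, 2118, 2119, 2123, 2124, 2128, 2129, 2130, 2134, 2135, 2140, 2141, 2145, 2146, 2147, 2151 → 23.

23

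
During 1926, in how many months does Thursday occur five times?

A month of length L has five Thursdays iff its first Thursday is on day ≤ L−28 (so day 1–3 in a 31-day month, 1–2 in a 30-day month, day 1 in a leap February).
Checking each month of 1926: Jan starts Fri (31d); Feb starts Mon (28d); Mar starts Mon (31d); Apr starts Thu (30d) ✓; May starts Sat (31d); Jun starts Tue (30d); Jul starts Thu (31d) ✓; Aug starts Sun (31d); Sep starts Wed (30d) ✓; Oct starts Fri (31d); Nov starts Mon (30d); Dec starts Wed (31d) ✓.
Five-Thursday months: April, July, September, December → 4.

4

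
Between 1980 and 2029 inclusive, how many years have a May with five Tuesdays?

May has 31 days; it has five Tuesdays when Tuesday falls among the first (month-length − 28) days — i.e. when May 1 is one of Tuesday/Monday/Sunday.
May 1 by year: 1980:Thu 1981:Fri 1982:Sat 1983:Sun✓ 1984:Tue✓ 1985:Wed 1986:Thu 1987:Fri 1988:Sun✓ 1989:Mon✓ 1990:Tue✓ 1991:Wed 1992:Fri 1993:Sat 1994:Sun✓ …(20 more)… 2015:Fri 2016:Sun✓ 2017:Mon✓ 2018:Tue✓ 2019:Wed 2020:Fri 2021:Sat 2022:Sun✓ 2023:Mon✓ 2024:Wed 2025:Thu 2026:Fri 2027:Sat 2028:Mon✓ 2029:Tue✓
Years with five Tuesdays: 1983, 1984, 1988, 1989, 1990, 1994, 1995, 2000, 2001, 2005, 2006, 2007, 2011, 2012, 2016, 2017, 2018, 2022, 2023, 2028, 2029 → 21.

21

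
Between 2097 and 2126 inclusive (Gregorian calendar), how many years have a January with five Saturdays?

January has 31 days; it has five Saturdays when Saturday falls among the first (month-length − 28) days — i.e. when January 1 is one of Saturday/Friday/Thursday.
January 1 by year: 2097:Tue 2098:Wed 2099:Thu✓ 2100:Fri✓ 2101:Sat✓ 2102:Sun 2103:Mon 2104:Tue 2105:Thu✓ 2106:Fri✓ 2107:Sat✓ 2108:Sun 2109:Tue 2110:Wed 2111:Thu✓ 2112:Fri✓ 2113:Sun 2114:Mon 2115:Tue 2116:Wed 2117:Fri✓ 2118:Sat✓ 2119:Sun 2120:Mon 2121:Wed 2122:Thu✓ 2123:Fri✓ 2124:Sat✓ 2125:Mon 2126:Tue
Years with five Saturdays: 2099, 2100, 2101, 2105, 2106, 2107, 2111, 2112, 2117, 2118, 2122, 2123, 2124 → 13.

13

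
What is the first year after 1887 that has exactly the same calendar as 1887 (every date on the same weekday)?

Two years share a calendar iff Jan 1 falls on the same weekday and both are leap or both are common. 1887: Jan 1 is Saturday, common year.
1888: Jan 1 Sunday, leap
1889: Jan 1 Tuesday, common
1890: Jan 1 Wednesday, common
1891: Jan 1 Thursday, common
1892: Jan 1 Friday, leap
1893: Jan 1 Sunday, common
1894: Jan 1 Monday, common
1895: Jan 1 Tuesday, common
1896: Jan 1 Wednesday, leap
1897: Jan 1 Friday, common
1898: Jan 1 Saturday, common
1898 matches on both conditions.

1898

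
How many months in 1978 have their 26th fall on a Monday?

Check the 26th of each month of 1978: Jan 26: Thu, Feb 26: Sun, Mar 26: Sun, Apr 26: Wed, May 26: Fri, Jun 26: Mon, Jul 26: Wed, Aug 26: Sat, Sep 26: Tue, Oct 26: Thu, Nov 26: Sun, Dec 26: Tue.
Monday occurs in June — 1 month.

1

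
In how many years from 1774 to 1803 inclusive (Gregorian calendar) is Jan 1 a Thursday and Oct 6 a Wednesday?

Check each year's weekday for Jan 1 and Oct 6:
  1774: Sat/Thu  1775: Sun/Fri  1776: Mon/Sun  1777: Wed/Mon  1778: Thu/Tue  1779: Fri/Wed  1780: Sat/Fri  1781: Mon/Sat  1782: Tue/Sun  1783: Wed/Mon  1784: Thu/Wed ✓  1785: Sat/Thu  1786: Sun/Fri  1787: Mon/Sat  1788: Tue/Mon  1789: Thu/Tue  1790: Fri/Wed  1791: Sat/Thu  1792: Sun/Sat  1793: Tue/Sun  1794: Wed/Mon  1795: Thu/Tue  1796: Fri/Thu  1797: Sun/Fri  1798: Mon/Sat  1799: Tue/Sun  1800: Wed/Mon  1801: Thu/Tue  1802: Fri/Wed  1803: Sat/Thu
Both conditions hold in: 1784 — 1.

1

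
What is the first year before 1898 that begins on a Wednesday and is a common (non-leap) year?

Jan 1 advances by 2 weekdays after a leap year and by 1 after a common year.
1898: Jan 1 is Saturday.
1897: Friday
1896: Wednesday (leap)
1895: Tuesday
1894: Monday
1893: Sunday
1892: Friday (leap)
1891: Thursday
1890: Wednesday
1890 begins on a Wednesday and is a common year.

1890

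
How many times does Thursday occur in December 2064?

December 2064 has 31 days and begins on Monday.
The first Thursday is December 4.
Thursdays fall on 4, 11, 18, 25 — that's 4.

4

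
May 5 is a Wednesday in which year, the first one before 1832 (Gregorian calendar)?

1830

From one year to the next, a fixed date's weekday advances by 1, or by 2 when a Feb 29 lies between the two dates.
1832: May 5 is Saturday.
1831: Thursday (−2)
1830: Wednesday (−1)
May 5 falls on a Wednesday in 1830.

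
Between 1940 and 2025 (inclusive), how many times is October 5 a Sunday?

13

Track October 5's weekday year by year (advancing +1, or +2 across a Feb 29):
  1940: Sat  1941: Sun (+1) ✓  1942: Mon (+1)  1943: Tue (+1)  1944: Thu (+2)
  1945: Fri (+1)  1946: Sat (+1)  1947: Sun (+1) ✓  1948: Tue (+2)  1949: Wed (+1)
  1950: Thu (+1)  1951: Fri (+1)  1952: Sun (+2) ✓  1953: Mon (+1)  … (58 more years) …
  2012: Fri (+2)  2013: Sat (+1)  2014: Sun (+1) ✓  2015: Mon (+1)  2016: Wed (+2)
  2017: Thu (+1)  2018: Fri (+1)  2019: Sat (+1)  2020: Mon (+2)  2021: Tue (+1)
  2022: Wed (+1)  2023: Thu (+1)  2024: Sat (+2)  2025: Sun (+1) ✓
Sunday years: 1941, 1947, 1952, 1958, 1969, 1975, 1980, 1986, 1997, 2003, 2008, 2014, 2025 — 13 in total.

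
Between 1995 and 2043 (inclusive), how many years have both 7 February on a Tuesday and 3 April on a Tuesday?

Check each year's weekday for 7 February and 3 April:
  1995: Tue/Mon  1996: Wed/Wed  1997: Fri/Thu  1998: Sat/Fri  1999: Sun/Sat  2000: Mon/Mon  2001: Wed/Tue  2002: Thu/Wed  2003: Fri/Thu  2004: Sat/Sat  2005: Mon/Sun  2006: Tue/Mon  2007: Wed/Tue  2008: Thu/Thu  …(21 more)…  2030: Thu/Wed  2031: Fri/Thu  2032: Sat/Sat  2033: Mon/Sun  2034: Tue/Mon  2035: Wed/Tue  2036: Thu/Thu  2037: Sat/Fri  2038: Sun/Sat  2039: Mon/Sun  2040: Tue/Tue ✓  2041: Thu/Wed  2042: Fri/Thu  2043: Sat/Fri
Both conditions hold in: 2012, 2040 — 2.

2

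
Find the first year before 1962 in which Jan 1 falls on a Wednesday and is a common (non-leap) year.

Jan 1 advances by 2 weekdays after a leap year and by 1 after a common year.
1962: Jan 1 is Monday.
1961: Sunday
1960: Friday (leap)
1959: Thursday
1958: Wednesday
1958 begins on a Wednesday and is a common year.

1958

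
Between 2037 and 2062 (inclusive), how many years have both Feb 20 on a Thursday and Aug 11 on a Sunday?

0

Check each year's weekday for Feb 20 and Aug 11:
  2037: Fri/Tue  2038: Sat/Wed  2039: Sun/Thu  2040: Mon/Sat  2041: Wed/Sun  2042: Thu/Mon  2043: Fri/Tue  2044: Sat/Thu  2045: Mon/Fri  2046: Tue/Sat  2047: Wed/Sun  2048: Thu/Tue  2049: Sat/Wed  2050: Sun/Thu  2051: Mon/Fri  2052: Tue/Sun  2053: Thu/Mon  2054: Fri/Tue  2055: Sat/Wed  2056: Sun/Fri  2057: Tue/Sat  2058: Wed/Sun  2059: Thu/Mon  2060: Fri/Wed  2061: Sun/Thu  2062: Mon/Fri
Both conditions hold in: no year — 0.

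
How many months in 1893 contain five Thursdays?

4

A month of length L has five Thursdays iff its first Thursday is on day ≤ L−28 (so day 1–3 in a 31-day month, 1–2 in a 30-day month, day 1 in a leap February).
Checking each month of 1893: Jan starts Sun (31d); Feb starts Wed (28d); Mar starts Wed (31d) ✓; Apr starts Sat (30d); May starts Mon (31d); Jun starts Thu (30d) ✓; Jul starts Sat (31d); Aug starts Tue (31d) ✓; Sep starts Fri (30d); Oct starts Sun (31d); Nov starts Wed (30d) ✓; Dec starts Fri (31d).
Five-Thursday months: March, June, August, November → 4.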